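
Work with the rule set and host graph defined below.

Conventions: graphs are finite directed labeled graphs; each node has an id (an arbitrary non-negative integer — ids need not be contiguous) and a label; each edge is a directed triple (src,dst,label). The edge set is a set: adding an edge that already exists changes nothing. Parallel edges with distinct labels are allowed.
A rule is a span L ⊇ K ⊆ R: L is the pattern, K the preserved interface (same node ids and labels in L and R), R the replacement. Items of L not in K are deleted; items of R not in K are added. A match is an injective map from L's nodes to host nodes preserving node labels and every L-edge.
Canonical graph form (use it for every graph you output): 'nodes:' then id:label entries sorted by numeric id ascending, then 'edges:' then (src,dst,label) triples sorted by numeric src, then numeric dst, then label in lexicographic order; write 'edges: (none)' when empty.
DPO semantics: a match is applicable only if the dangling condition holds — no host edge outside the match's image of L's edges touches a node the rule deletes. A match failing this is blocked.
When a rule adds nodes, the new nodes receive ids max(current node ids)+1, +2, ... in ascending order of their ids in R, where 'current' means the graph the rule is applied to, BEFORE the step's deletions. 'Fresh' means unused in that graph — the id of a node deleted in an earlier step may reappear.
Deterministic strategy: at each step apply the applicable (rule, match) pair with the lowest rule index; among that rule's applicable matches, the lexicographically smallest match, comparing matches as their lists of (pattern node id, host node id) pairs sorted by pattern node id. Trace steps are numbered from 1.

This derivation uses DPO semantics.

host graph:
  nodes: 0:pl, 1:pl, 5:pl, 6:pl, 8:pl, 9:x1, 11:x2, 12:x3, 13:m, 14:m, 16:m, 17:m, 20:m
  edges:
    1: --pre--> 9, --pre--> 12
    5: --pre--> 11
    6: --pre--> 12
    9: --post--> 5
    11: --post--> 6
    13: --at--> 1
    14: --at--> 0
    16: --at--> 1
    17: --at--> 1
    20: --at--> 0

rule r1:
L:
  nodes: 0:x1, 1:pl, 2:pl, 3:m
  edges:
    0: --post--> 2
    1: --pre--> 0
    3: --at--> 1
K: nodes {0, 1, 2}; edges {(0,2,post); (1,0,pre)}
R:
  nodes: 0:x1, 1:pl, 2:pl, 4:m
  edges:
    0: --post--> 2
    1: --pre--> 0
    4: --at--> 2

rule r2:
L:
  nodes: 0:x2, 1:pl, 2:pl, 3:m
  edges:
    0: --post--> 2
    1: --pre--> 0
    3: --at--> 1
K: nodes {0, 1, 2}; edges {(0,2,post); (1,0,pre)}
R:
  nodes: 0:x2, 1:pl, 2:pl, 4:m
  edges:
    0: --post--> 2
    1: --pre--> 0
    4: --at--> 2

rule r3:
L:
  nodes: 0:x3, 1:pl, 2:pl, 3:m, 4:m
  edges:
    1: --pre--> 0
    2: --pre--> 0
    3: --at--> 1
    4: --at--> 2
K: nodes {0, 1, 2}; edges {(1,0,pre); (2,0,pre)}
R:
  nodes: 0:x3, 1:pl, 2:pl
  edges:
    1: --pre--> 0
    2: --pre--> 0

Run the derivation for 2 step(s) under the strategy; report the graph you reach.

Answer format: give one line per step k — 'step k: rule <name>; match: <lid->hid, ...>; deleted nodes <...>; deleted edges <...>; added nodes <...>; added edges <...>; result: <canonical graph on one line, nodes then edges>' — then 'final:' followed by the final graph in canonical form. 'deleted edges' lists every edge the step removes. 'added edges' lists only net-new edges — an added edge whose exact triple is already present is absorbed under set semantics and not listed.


step 1: rule r1; match: 0->9, 1->1, 2->5, 3->13; deleted nodes 13; deleted edges (13,1,at); added nodes 21; added edges (21,5,at); result: nodes: 0:pl, 1:pl, 5:pl, 6:pl, 8:pl, 9:x1, 11:x2, 12:x3, 14:m, 16:m, 17:m, 20:m, 21:m edges: (1,9,pre); (1,12,pre); (5,11,pre); (6,12,pre); (9,5,post); (11,6,post); (14,0,at); (16,1,at); (17,1,at); (20,0,at); (21,5,at)
step 2: rule r1; match: 0->9, 1->1, 2->5, 3->16; deleted nodes 16; deleted edges (16,1,at); added nodes 22; added edges (22,5,at); result: nodes: 0:pl, 1:pl, 5:pl, 6:pl, 8:pl, 9:x1, 11:x2, 12:x3, 14:m, 17:m, 20:m, 21:m, 22:m edges: (1,9,pre); (1,12,pre); (5,11,pre); (6,12,pre); (9,5,post); (11,6,post); (14,0,at); (17,1,at); (20,0,at); (21,5,at); (22,5,at)
final:
nodes: 0:pl, 1:pl, 5:pl, 6:pl, 8:pl, 9:x1, 11:x2, 12:x3, 14:m, 17:m, 20:m, 21:m, 22:m
edges: (1,9,pre); (1,12,pre); (5,11,pre); (6,12,pre); (9,5,post); (11,6,post); (14,0,at); (17,1,at); (20,0,at); (21,5,at); (22,5,at)


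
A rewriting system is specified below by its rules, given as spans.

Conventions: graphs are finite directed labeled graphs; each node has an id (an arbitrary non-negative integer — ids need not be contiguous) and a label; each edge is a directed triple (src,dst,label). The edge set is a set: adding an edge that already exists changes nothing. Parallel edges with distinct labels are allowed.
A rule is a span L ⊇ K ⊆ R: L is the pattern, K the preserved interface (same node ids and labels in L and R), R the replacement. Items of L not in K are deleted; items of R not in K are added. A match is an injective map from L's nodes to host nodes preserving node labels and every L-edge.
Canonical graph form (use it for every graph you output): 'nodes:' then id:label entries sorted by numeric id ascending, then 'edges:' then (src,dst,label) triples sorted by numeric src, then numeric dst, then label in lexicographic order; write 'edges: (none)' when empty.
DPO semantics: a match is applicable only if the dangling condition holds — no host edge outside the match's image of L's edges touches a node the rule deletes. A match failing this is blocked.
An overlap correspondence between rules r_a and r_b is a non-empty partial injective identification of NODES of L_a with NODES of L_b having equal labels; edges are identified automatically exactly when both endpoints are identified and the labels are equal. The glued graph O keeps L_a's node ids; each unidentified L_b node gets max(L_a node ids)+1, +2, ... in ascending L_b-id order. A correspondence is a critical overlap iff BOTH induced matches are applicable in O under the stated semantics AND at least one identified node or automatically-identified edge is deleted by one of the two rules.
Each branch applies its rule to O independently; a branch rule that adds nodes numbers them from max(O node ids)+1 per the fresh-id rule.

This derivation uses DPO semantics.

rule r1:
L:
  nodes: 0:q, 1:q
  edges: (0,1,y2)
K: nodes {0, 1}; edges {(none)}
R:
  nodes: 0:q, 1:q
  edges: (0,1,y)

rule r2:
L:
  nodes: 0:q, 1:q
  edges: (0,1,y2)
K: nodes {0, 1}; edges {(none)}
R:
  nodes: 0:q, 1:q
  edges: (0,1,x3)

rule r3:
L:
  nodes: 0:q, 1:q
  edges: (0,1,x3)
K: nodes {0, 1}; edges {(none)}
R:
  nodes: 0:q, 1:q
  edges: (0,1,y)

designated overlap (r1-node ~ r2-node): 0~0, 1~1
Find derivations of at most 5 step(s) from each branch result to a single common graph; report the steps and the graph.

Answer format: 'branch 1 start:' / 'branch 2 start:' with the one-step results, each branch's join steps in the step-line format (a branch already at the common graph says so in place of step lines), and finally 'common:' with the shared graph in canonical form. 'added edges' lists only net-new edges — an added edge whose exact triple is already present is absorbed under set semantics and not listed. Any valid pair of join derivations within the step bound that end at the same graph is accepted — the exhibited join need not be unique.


branch 1 start:
nodes: 0:q, 1:q
edges: (0,1,y)
branch 2 start:
nodes: 0:q, 1:q
edges: (0,1,x3)
branch 1: already at the common graph (0 steps)
branch 2 step 1: rule r3; match: 0->0, 1->1; deleted nodes (none); deleted edges (0,1,x3); added nodes (none); added edges (0,1,y); result: nodes: 0:q, 1:q edges: (0,1,y)
common:
nodes: 0:q, 1:q
edges: (0,1,y)


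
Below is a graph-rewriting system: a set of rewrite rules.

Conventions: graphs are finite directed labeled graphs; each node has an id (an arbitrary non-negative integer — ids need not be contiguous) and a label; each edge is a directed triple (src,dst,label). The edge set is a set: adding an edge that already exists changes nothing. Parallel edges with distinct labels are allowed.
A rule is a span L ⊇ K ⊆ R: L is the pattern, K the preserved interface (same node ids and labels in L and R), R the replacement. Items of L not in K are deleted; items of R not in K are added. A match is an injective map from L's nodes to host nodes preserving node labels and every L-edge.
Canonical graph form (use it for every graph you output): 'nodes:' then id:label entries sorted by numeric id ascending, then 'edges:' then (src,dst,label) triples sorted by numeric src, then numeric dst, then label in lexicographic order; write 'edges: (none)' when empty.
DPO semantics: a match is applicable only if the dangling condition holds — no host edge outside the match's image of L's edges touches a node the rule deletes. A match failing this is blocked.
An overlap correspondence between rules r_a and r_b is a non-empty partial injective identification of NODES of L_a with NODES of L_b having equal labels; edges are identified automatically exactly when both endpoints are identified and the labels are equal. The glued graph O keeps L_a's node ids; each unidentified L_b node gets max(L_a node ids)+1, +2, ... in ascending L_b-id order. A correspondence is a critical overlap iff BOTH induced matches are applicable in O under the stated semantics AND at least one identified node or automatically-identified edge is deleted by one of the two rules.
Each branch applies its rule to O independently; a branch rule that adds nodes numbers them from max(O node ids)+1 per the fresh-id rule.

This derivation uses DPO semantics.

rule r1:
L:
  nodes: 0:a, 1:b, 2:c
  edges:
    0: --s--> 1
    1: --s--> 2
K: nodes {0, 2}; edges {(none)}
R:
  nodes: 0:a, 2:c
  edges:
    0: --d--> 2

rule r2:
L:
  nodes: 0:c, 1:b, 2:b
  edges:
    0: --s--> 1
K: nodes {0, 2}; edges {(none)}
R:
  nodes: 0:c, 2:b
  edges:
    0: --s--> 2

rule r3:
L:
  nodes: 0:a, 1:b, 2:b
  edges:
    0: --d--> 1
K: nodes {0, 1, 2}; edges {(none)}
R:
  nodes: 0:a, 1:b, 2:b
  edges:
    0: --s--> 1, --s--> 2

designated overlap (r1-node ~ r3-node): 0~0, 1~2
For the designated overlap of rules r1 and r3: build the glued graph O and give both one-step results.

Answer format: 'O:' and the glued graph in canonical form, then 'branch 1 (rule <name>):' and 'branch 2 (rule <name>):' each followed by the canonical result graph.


O:
nodes: 0:a, 1:b, 2:c, 3:b
edges: (0,1,s); (0,3,d); (1,2,s)
branch 1 (rule r1):
nodes: 0:a, 2:c, 3:b
edges: (0,2,d); (0,3,d)
branch 2 (rule r3):
nodes: 0:a, 1:b, 2:c, 3:b
edges: (0,1,s); (0,3,s); (1,2,s)


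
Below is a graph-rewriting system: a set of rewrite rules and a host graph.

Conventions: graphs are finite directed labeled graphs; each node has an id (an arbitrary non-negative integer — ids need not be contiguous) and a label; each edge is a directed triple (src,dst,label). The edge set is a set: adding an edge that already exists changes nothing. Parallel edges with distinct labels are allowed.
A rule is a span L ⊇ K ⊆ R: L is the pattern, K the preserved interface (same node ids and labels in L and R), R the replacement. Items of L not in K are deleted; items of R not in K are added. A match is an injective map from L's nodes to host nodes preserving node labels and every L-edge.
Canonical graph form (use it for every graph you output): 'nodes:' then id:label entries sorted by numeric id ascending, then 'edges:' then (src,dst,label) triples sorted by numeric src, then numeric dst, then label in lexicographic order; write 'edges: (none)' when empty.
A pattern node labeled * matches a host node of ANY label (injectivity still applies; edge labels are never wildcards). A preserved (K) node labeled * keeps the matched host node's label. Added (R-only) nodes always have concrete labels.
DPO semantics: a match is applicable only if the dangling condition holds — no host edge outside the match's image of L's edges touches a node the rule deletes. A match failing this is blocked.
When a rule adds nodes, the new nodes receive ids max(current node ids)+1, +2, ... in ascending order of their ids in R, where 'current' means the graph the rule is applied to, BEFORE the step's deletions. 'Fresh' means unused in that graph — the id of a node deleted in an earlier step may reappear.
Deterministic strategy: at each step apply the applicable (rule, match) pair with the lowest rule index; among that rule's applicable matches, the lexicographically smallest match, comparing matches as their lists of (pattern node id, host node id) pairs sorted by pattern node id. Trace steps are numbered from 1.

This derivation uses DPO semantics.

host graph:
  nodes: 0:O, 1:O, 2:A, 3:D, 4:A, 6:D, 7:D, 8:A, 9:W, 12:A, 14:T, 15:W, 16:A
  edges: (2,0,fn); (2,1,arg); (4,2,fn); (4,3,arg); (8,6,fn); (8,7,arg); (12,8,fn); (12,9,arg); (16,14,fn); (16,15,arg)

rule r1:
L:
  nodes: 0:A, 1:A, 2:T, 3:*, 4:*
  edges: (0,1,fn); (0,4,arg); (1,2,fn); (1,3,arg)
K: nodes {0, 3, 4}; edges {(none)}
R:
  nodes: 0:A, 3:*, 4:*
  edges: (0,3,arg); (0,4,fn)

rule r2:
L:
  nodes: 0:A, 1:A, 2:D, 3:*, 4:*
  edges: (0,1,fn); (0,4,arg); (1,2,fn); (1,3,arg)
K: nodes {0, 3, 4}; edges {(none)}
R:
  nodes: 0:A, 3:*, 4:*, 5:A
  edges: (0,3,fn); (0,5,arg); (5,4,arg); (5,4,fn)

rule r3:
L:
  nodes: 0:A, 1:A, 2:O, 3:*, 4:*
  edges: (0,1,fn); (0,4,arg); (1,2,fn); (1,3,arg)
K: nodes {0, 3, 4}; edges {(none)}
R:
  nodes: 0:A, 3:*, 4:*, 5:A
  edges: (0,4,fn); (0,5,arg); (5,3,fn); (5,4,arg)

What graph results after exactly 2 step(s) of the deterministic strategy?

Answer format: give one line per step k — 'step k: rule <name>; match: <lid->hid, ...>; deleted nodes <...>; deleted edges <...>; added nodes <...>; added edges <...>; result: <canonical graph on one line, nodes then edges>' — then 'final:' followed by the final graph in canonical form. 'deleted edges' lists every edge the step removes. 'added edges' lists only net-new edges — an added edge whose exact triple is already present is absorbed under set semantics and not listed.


step 1: rule r2; match: 0->12, 1->8, 2->6, 3->7, 4->9; deleted nodes 6, 8; deleted edges (8,6,fn); (8,7,arg); (12,8,fn); (12,9,arg); added nodes 17; added edges (12,7,fn); (12,17,arg); (17,9,arg); (17,9,fn); result: nodes: 0:O, 1:O, 2:A, 3:D, 4:A, 7:D, 9:W, 12:A, 14:T, 15:W, 16:A, 17:A edges: (2,0,fn); (2,1,arg); (4,2,fn); (4,3,arg); (12,7,fn); (12,17,arg); (16,14,fn); (16,15,arg); (17,9,arg); (17,9,fn)
step 2: rule r3; match: 0->4, 1->2, 2->0, 3->1, 4->3; deleted nodes 0, 2; deleted edges (2,0,fn); (2,1,arg); (4,2,fn); (4,3,arg); added nodes 18; added edges (4,3,fn); (4,18,arg); (18,1,fn); (18,3,arg); result: nodes: 1:O, 3:D, 4:A, 7:D, 9:W, 12:A, 14:T, 15:W, 16:A, 17:A, 18:A edges: (4,3,fn); (4,18,arg); (12,7,fn); (12,17,arg); (16,14,fn); (16,15,arg); (17,9,arg); (17,9,fn); (18,1,fn); (18,3,arg)
final:
nodes: 1:O, 3:D, 4:A, 7:D, 9:W, 12:A, 14:T, 15:W, 16:A, 17:A, 18:A
edges: (4,3,fn); (4,18,arg); (12,7,fn); (12,17,arg); (16,14,fn); (16,15,arg); (17,9,arg); (17,9,fn); (18,1,fn); (18,3,arg)


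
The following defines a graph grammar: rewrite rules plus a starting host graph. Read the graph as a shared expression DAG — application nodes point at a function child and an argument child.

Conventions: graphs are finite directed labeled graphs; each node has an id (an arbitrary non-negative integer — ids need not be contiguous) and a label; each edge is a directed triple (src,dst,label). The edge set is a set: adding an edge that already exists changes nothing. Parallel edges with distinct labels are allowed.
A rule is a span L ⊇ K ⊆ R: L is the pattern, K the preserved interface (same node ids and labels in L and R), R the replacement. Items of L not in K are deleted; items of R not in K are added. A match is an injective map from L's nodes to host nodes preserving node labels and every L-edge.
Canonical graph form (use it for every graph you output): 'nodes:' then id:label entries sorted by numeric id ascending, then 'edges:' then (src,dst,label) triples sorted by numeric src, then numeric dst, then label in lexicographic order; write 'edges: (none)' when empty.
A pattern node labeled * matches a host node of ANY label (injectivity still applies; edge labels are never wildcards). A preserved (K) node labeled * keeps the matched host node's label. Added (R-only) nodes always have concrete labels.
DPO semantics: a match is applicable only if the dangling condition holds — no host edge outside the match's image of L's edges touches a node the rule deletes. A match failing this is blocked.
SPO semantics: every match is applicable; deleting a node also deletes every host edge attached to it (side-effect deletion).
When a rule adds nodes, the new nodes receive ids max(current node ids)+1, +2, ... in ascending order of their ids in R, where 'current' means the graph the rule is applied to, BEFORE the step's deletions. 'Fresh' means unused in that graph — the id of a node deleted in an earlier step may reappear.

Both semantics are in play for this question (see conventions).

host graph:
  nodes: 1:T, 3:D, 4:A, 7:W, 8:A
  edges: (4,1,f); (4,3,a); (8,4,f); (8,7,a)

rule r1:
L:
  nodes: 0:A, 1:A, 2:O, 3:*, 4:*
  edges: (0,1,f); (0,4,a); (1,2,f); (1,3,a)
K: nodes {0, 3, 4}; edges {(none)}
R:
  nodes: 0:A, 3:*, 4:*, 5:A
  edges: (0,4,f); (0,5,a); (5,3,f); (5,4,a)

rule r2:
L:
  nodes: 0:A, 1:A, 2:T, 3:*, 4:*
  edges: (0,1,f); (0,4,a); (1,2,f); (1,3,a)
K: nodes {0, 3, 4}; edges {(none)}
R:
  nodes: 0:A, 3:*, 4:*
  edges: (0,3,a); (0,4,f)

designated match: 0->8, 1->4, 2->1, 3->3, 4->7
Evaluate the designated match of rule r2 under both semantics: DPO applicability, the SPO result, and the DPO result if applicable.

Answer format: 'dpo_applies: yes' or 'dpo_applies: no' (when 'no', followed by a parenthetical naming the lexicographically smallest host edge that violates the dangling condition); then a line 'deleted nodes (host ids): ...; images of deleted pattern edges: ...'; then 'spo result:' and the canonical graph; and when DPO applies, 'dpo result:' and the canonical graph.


dpo_applies: yes
deleted nodes (host ids): 1, 4; images of deleted pattern edges: (4,1,f); (4,3,a); (8,4,f); (8,7,a)
spo result:
nodes: 3:D, 7:W, 8:A
edges: (8,3,a); (8,7,f)
dpo result:
nodes: 3:D, 7:W, 8:A
edges: (8,3,a); (8,7,f)


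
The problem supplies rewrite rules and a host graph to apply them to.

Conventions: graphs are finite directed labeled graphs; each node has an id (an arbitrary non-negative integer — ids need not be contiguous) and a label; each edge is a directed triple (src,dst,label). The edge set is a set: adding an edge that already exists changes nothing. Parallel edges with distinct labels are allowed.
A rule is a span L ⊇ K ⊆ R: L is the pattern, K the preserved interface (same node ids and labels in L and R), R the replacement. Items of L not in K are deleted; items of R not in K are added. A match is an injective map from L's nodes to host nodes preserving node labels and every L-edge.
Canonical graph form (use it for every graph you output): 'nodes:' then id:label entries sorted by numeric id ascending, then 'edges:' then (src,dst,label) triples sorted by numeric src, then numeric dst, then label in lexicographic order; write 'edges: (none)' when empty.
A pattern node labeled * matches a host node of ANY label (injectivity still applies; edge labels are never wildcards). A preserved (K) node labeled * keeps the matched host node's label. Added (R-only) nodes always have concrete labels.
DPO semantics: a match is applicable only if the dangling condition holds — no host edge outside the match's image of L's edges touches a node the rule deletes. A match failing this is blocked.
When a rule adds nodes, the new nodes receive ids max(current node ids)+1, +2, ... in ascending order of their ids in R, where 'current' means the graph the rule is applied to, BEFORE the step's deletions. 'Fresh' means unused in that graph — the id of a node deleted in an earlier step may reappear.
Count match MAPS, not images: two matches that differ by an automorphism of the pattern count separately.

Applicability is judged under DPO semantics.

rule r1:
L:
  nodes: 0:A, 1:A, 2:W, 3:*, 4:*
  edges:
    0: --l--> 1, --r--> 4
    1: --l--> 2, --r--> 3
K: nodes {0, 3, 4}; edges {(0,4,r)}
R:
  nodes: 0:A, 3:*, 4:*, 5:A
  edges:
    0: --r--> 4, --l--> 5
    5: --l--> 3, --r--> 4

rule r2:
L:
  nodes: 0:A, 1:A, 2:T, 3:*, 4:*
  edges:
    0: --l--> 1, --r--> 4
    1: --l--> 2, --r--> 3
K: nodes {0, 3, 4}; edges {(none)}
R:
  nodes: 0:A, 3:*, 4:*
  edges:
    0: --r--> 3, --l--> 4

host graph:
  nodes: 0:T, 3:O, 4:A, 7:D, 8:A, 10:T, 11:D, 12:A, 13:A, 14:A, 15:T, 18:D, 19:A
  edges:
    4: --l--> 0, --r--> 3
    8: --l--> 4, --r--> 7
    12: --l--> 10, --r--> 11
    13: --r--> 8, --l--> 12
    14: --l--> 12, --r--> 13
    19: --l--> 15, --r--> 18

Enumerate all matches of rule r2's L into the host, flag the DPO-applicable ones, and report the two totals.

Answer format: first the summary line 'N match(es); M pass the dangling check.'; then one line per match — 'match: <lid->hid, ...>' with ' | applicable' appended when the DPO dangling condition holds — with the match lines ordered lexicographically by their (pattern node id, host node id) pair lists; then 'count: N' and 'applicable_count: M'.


3 match(es); 1 pass the dangling check.
match: 0->8, 1->4, 2->0, 3->3, 4->7 | applicable
match: 0->13, 1->12, 2->10, 3->11, 4->8
match: 0->14, 1->12, 2->10, 3->11, 4->13
count: 3
applicable_count: 1


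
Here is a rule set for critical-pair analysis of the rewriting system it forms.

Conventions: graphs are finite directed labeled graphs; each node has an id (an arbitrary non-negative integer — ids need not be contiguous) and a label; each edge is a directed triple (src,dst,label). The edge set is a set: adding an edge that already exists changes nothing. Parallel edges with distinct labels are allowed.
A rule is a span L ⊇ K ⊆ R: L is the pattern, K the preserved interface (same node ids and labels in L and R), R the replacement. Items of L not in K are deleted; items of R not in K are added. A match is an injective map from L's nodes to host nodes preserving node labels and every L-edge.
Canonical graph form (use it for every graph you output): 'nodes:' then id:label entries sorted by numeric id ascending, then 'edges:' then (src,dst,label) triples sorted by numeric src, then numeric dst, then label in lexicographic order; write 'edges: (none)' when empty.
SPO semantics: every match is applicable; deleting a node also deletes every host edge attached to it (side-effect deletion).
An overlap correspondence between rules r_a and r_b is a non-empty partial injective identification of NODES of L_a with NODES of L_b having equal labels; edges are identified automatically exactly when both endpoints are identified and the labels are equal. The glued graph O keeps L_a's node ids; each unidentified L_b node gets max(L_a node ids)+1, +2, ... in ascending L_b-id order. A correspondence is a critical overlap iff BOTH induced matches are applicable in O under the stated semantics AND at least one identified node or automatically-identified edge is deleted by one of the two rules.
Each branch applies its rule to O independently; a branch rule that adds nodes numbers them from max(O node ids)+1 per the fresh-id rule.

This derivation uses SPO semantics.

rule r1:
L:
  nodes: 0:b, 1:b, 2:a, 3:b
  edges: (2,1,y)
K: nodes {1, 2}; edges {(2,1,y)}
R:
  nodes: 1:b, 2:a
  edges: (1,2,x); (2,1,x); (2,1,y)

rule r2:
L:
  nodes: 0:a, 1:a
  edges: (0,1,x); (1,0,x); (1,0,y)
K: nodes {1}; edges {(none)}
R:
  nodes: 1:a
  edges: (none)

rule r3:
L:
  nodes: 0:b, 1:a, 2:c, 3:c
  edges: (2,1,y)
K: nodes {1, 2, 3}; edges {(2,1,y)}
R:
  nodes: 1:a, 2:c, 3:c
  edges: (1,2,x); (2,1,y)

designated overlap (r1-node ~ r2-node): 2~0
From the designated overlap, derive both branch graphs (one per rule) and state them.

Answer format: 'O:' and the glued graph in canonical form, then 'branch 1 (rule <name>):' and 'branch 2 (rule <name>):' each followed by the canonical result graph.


O:
nodes: 0:b, 1:b, 2:a, 3:b, 4:a
edges: (2,1,y); (2,4,x); (4,2,x); (4,2,y)
branch 1 (rule r1):
nodes: 1:b, 2:a, 4:a
edges: (1,2,x); (2,1,x); (2,1,y); (2,4,x); (4,2,x); (4,2,y)
branch 2 (rule r2):
nodes: 0:b, 1:b, 3:b, 4:a
edges: (none)


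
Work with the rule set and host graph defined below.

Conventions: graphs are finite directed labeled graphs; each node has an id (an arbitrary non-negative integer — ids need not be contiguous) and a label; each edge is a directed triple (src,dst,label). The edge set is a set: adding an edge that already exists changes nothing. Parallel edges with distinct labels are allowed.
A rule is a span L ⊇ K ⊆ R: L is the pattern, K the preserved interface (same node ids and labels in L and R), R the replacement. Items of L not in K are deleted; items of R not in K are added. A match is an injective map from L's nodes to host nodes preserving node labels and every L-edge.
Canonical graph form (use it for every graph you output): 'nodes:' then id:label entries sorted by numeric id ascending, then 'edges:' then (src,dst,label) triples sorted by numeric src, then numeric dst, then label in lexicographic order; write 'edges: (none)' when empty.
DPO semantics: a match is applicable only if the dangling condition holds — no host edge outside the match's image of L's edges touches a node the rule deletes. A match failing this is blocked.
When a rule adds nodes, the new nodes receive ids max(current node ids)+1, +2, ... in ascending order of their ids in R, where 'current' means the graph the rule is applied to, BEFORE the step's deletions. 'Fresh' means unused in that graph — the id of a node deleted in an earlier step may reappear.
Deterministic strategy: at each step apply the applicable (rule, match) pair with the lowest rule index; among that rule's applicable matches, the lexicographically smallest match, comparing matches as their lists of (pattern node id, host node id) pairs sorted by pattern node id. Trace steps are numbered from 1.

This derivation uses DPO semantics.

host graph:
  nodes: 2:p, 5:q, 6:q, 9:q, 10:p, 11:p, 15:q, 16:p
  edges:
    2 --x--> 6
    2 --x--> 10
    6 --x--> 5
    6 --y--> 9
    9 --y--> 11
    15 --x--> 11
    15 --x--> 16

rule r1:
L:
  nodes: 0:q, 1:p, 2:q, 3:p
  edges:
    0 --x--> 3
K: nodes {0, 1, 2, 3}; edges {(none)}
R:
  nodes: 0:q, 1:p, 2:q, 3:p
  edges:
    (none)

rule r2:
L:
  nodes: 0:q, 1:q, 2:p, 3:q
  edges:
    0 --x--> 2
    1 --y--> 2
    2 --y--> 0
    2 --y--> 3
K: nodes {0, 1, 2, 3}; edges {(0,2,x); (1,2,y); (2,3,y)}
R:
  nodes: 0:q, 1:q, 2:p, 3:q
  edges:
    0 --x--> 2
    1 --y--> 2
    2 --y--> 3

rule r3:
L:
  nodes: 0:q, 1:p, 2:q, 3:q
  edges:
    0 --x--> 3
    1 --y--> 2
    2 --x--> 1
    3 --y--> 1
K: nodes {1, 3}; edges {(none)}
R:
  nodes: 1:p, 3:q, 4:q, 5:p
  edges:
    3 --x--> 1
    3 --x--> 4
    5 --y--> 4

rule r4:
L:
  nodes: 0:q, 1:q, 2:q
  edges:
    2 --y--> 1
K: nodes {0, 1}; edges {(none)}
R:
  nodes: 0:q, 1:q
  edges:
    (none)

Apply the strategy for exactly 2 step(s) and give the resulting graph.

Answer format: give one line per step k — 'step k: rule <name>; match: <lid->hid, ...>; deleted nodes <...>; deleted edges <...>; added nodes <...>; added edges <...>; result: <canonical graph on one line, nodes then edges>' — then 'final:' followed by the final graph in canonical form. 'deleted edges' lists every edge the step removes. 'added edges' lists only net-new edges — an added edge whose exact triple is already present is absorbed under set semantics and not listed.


step 1: rule r1; match: 0->15, 1->2, 2->5, 3->11; deleted nodes (none); deleted edges (15,11,x); added nodes (none); added edges (none); result: nodes: 2:p, 5:q, 6:q, 9:q, 10:p, 11:p, 15:q, 16:p edges: (2,6,x); (2,10,x); (6,5,x); (6,9,y); (9,11,y); (15,16,x)
step 2: rule r1; match: 0->15, 1->2, 2->5, 3->16; deleted nodes (none); deleted edges (15,16,x); added nodes (none); added edges (none); result: nodes: 2:p, 5:q, 6:q, 9:q, 10:p, 11:p, 15:q, 16:p edges: (2,6,x); (2,10,x); (6,5,x); (6,9,y); (9,11,y)
final:
nodes: 2:p, 5:q, 6:q, 9:q, 10:p, 11:p, 15:q, 16:p
edges: (2,6,x); (2,10,x); (6,5,x); (6,9,y); (9,11,y)


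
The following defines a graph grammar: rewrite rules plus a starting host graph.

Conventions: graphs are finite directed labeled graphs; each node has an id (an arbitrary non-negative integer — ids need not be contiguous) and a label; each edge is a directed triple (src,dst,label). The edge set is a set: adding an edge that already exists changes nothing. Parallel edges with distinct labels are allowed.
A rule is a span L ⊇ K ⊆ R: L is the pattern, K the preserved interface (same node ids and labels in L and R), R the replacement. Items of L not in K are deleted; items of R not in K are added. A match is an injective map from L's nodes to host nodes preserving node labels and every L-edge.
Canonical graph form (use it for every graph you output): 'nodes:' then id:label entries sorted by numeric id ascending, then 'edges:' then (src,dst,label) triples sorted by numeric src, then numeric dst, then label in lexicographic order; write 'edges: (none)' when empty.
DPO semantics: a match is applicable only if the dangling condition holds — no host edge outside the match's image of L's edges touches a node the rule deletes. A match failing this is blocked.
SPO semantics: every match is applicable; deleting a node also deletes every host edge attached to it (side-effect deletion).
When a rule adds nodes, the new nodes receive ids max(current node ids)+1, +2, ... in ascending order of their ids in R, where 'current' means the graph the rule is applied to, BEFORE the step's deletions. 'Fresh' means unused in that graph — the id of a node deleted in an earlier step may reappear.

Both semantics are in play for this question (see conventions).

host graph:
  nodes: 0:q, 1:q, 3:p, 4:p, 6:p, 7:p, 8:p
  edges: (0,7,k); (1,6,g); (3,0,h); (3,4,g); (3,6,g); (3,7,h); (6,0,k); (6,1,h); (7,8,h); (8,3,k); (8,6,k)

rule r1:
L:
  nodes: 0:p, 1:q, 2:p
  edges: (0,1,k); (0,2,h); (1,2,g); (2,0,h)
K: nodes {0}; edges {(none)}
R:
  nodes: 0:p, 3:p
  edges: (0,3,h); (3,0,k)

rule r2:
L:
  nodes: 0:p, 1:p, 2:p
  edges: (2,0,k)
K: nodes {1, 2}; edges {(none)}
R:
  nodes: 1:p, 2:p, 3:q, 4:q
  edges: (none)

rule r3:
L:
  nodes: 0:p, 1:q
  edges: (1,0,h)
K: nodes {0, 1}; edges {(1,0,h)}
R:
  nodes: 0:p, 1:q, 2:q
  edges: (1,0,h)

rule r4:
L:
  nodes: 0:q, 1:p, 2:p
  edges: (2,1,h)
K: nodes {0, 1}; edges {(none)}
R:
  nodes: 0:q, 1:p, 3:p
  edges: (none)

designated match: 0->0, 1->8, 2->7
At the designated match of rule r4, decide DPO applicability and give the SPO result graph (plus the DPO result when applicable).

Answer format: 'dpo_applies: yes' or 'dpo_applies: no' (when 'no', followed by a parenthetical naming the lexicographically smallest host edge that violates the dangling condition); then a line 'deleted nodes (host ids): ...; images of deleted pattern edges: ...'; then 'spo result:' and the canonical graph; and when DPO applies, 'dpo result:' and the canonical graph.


dpo_applies: no
(the rule deletes node 7, which keeps host edge (0,7,k) outside the match image — the dangling condition fails, DPO blocks; SPO proceeds and side-deletes such edges)
deleted nodes (host ids): 7; images of deleted pattern edges: (7,8,h)
spo result:
nodes: 0:q, 1:q, 3:p, 4:p, 6:p, 8:p, 9:p
edges: (1,6,g); (3,0,h); (3,4,g); (3,6,g); (6,0,k); (6,1,h); (8,3,k); (8,6,k)


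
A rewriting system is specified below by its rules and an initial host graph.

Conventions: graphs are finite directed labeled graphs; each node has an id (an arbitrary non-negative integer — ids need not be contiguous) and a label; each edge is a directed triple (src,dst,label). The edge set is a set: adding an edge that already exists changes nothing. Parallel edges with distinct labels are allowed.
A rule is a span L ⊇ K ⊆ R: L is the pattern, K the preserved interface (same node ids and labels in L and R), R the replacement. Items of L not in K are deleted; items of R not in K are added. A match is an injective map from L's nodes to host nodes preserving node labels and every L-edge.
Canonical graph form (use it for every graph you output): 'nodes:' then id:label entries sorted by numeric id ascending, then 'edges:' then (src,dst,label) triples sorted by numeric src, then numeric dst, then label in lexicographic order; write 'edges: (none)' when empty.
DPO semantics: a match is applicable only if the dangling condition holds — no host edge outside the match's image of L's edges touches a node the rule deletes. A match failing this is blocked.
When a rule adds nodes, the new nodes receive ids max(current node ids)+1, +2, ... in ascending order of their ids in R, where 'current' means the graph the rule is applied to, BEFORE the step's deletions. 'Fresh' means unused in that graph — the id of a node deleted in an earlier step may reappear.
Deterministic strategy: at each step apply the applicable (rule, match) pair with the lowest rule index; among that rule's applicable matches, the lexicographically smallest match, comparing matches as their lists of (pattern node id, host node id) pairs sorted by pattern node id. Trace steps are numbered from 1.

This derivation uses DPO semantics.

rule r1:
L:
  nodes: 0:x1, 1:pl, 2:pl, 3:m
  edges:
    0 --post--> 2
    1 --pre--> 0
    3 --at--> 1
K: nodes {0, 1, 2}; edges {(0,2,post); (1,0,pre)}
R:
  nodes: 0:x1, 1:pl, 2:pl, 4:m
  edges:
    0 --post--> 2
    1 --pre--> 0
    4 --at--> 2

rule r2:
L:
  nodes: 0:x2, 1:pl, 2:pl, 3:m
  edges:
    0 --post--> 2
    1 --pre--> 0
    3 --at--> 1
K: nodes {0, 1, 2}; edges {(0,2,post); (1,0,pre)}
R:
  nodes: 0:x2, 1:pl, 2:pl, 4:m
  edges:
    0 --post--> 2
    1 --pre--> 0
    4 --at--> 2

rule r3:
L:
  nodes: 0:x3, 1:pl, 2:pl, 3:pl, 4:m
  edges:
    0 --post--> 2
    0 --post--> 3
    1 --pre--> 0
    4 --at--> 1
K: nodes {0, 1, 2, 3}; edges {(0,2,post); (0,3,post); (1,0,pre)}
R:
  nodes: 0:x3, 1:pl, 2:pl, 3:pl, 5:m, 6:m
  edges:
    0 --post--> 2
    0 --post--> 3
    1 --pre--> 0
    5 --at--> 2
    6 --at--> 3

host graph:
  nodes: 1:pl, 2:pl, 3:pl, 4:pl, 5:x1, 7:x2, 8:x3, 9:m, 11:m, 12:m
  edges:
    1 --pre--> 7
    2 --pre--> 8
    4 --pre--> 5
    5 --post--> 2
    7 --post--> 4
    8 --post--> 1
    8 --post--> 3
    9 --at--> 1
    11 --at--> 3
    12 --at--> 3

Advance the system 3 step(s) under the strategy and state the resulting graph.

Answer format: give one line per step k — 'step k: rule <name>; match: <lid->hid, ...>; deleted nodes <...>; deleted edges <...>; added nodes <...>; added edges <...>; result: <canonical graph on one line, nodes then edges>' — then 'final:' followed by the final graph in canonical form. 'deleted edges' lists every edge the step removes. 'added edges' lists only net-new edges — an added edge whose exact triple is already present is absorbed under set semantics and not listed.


step 1: rule r2; match: 0->7, 1->1, 2->4, 3->9; deleted nodes 9; deleted edges (9,1,at); added nodes 13; added edges (13,4,at); result: nodes: 1:pl, 2:pl, 3:pl, 4:pl, 5:x1, 7:x2, 8:x3, 11:m, 12:m, 13:m edges: (1,7,pre); (2,8,pre); (4,5,pre); (5,2,post); (7,4,post); (8,1,post); (8,3,post); (11,3,at); (12,3,at); (13,4,at)
step 2: rule r1; match: 0->5, 1->4, 2->2, 3->13; deleted nodes 13; deleted edges (13,4,at); added nodes 14; added edges (14,2,at); result: nodes: 1:pl, 2:pl, 3:pl, 4:pl, 5:x1, 7:x2, 8:x3, 11:m, 12:m, 14:m edges: (1,7,pre); (2,8,pre); (4,5,pre); (5,2,post); (7,4,post); (8,1,post); (8,3,post); (11,3,at); (12,3,at); (14,2,at)
step 3: rule r3; match: 0->8, 1->2, 2->1, 3->3, 4->14; deleted nodes 14; deleted edges (14,2,at); added nodes 15, 16; added edges (15,1,at); (16,3,at); result: nodes: 1:pl, 2:pl, 3:pl, 4:pl, 5:x1, 7:x2, 8:x3, 11:m, 12:m, 15:m, 16:m edges: (1,7,pre); (2,8,pre); (4,5,pre); (5,2,post); (7,4,post); (8,1,post); (8,3,post); (11,3,at); (12,3,at); (15,1,at); (16,3,at)
final:
nodes: 1:pl, 2:pl, 3:pl, 4:pl, 5:x1, 7:x2, 8:x3, 11:m, 12:m, 15:m, 16:m
edges: (1,7,pre); (2,8,pre); (4,5,pre); (5,2,post); (7,4,post); (8,1,post); (8,3,post); (11,3,at); (12,3,at); (15,1,at); (16,3,at)


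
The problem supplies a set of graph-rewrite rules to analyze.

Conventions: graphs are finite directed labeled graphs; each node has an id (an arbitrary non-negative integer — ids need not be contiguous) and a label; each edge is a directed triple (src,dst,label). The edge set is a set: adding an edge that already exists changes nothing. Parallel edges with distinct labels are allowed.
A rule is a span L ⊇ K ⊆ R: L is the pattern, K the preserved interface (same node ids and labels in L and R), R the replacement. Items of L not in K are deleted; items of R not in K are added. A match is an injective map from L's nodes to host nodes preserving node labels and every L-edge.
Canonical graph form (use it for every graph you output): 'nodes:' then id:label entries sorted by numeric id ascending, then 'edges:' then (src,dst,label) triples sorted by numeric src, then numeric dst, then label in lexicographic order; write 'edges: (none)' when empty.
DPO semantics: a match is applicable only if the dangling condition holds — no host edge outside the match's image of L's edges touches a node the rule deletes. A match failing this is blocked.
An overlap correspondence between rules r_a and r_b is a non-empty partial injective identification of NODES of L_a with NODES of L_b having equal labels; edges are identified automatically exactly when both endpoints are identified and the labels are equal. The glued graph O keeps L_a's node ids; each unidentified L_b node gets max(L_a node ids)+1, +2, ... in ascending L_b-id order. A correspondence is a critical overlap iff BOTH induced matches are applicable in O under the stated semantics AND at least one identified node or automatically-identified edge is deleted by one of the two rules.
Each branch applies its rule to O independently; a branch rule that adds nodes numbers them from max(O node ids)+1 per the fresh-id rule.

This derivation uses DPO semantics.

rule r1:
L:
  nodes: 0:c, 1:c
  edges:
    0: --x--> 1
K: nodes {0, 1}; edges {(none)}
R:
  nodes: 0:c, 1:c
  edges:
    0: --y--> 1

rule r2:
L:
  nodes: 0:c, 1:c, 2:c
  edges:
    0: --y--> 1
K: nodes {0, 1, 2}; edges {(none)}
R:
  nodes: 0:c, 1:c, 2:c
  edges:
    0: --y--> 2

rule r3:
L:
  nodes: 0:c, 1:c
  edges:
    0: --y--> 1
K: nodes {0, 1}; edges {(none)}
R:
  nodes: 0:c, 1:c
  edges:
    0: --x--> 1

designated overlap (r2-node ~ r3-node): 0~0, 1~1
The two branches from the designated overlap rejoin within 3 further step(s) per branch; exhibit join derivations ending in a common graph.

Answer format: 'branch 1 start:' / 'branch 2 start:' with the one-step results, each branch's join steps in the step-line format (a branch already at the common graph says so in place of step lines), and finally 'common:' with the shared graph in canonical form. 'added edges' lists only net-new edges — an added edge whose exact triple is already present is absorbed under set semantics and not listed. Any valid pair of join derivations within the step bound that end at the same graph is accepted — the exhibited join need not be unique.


branch 1 start:
nodes: 0:c, 1:c, 2:c
edges: (0,2,y)
branch 2 start:
nodes: 0:c, 1:c, 2:c
edges: (0,1,x)
branch 1 step 1: rule r2; match: 0->0, 1->2, 2->1; deleted nodes (none); deleted edges (0,2,y); added nodes (none); added edges (0,1,y); result: nodes: 0:c, 1:c, 2:c edges: (0,1,y)
branch 2 step 1: rule r1; match: 0->0, 1->1; deleted nodes (none); deleted edges (0,1,x); added nodes (none); added edges (0,1,y); result: nodes: 0:c, 1:c, 2:c edges: (0,1,y)
common:
nodes: 0:c, 1:c, 2:c
edges: (0,1,y)


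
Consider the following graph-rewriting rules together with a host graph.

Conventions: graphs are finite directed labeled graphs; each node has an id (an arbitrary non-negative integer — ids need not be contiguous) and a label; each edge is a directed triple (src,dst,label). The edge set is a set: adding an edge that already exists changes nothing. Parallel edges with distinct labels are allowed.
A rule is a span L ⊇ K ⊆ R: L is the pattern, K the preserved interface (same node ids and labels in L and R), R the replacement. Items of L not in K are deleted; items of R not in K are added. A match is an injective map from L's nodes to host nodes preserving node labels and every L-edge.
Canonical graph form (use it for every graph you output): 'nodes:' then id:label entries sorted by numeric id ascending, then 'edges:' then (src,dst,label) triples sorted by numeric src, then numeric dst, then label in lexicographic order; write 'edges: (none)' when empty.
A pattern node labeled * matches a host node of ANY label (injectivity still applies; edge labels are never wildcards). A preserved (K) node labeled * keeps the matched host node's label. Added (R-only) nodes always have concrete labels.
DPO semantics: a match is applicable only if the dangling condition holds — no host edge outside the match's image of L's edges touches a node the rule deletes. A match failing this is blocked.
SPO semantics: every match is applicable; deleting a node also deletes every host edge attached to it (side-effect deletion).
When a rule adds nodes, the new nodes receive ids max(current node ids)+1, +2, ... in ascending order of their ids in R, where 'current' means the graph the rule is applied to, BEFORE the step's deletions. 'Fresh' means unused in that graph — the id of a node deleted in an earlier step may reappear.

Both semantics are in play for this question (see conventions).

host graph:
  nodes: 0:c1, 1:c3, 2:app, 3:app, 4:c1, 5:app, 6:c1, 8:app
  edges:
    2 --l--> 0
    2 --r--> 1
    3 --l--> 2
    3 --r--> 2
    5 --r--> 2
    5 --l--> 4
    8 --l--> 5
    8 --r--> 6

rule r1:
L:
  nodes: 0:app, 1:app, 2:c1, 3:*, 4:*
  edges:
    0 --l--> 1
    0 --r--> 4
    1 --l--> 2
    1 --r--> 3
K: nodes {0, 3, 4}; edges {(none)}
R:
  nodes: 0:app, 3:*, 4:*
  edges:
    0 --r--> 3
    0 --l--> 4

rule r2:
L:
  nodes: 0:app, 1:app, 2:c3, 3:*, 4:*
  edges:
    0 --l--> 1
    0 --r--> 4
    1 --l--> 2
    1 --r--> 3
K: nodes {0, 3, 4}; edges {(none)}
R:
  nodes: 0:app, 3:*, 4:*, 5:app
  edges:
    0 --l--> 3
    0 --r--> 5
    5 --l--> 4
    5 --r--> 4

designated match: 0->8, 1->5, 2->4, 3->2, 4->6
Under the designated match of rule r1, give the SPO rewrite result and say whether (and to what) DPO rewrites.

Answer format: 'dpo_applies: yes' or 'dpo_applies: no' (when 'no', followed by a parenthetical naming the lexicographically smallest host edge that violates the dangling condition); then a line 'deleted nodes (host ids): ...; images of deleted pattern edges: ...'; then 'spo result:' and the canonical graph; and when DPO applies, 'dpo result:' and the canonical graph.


dpo_applies: yes
deleted nodes (host ids): 4, 5; images of deleted pattern edges: (5,2,r); (5,4,l); (8,5,l); (8,6,r)
spo result:
nodes: 0:c1, 1:c3, 2:app, 3:app, 6:c1, 8:app
edges: (2,0,l); (2,1,r); (3,2,l); (3,2,r); (8,2,r); (8,6,l)
dpo result:
nodes: 0:c1, 1:c3, 2:app, 3:app, 6:c1, 8:app
edges: (2,0,l); (2,1,r); (3,2,l); (3,2,r); (8,2,r); (8,6,l)
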